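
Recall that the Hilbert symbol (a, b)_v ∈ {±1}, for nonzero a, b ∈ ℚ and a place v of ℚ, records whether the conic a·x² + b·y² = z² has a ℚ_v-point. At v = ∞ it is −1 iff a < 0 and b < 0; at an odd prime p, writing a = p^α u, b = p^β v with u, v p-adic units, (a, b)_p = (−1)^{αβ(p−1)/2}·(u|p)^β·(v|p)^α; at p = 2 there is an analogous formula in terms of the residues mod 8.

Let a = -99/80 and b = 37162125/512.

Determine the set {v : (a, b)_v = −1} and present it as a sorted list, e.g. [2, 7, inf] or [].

[3, 11]

(a, b) ≡ (-55, 2730) mod (ℚ^×)²; places V = {2, 3, 5, 7, 11, 13, ∞}.
(a,b)_5: α=-1, u≡1; β=3, v≡1 (mod 5); (1|5)=+1, (1|5)=+1; sign (−1)^0·+1^3·+1^-1 = +1.
(a,b)_7: α=0, u≡2; β=1, v≡5 (mod 7); (2|7)=+1, (5|7)=-1; sign (−1)^0·+1^1·-1^0 = +1.
(a,b)_13: α=0, u≡9; β=1, v≡11 (mod 13); (9|13)=+1, (11|13)=-1; sign (−1)^0·+1^1·-1^0 = +1.
(a,b)_3: α=2, u≡2; β=3, v≡1 (mod 3); (2|3)=-1, (1|3)=+1; sign (−1)^0·-1^3·+1^2 = -1.
(a,b)_2: α=-4, β=-9; u≡1, v≡5 (mod 8); ε(u)ε(v)=0·0, αω(v)=-4·1, βω(u)=-9·0; sum ≡ 0  ⇒  +1.
(a,b)_11: α=1, u≡8; β=2, v≡10 (mod 11); (8|11)=-1, (10|11)=-1; sign (−1)^0·-1^2·-1^1 = -1.
(a,b)_∞: sgn(-55)=−, sgn(2730)=+, so +1.
(-55, 2730 / ℚ) ramifies at {3, 11}: a division algebra.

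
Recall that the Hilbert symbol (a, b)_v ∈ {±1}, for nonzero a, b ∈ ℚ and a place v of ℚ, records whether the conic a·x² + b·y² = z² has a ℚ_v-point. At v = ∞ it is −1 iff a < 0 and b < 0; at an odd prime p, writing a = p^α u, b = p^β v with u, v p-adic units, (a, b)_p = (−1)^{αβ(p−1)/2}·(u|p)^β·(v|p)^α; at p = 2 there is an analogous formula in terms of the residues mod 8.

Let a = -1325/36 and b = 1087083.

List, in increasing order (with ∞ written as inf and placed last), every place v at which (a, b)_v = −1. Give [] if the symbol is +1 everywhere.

(a, b) ≡ (-53, 43) mod (ℚ^×)²; places V = {2, 3, 5, 43, 53, ∞}.
(a,b)_2: α=-2, β=0; u≡3, v≡3 (mod 8); ε(u)ε(v)=1·1, αω(v)=-2·1, βω(u)=0·1; sum ≡ 1  ⇒  -1.
(a,b)_5: α=2, u≡2; β=0, v≡3 (mod 5); (2|5)=-1, (3|5)=-1; sign (−1)^0·-1^0·-1^2 = +1.
(a,b)_43: α=0, u≡5; β=1, v≡40 (mod 43); (5|43)=-1, (40|43)=+1; sign (−1)^0·-1^1·+1^0 = -1.
(a,b)_3: α=-2, u≡1; β=2, v≡1 (mod 3); (1|3)=+1, (1|3)=+1; sign (−1)^0·+1^2·+1^-2 = +1.
(a,b)_53: α=1, u≡42; β=2, v≡16 (mod 53); (42|53)=+1, (16|53)=+1; sign (−1)^0·+1^2·+1^1 = +1.
(a,b)_∞: sgn(-53)=−, sgn(43)=+, so +1.
(-53, 43 / ℚ) ramifies at {2, 43}: a division algebra.

[2, 43]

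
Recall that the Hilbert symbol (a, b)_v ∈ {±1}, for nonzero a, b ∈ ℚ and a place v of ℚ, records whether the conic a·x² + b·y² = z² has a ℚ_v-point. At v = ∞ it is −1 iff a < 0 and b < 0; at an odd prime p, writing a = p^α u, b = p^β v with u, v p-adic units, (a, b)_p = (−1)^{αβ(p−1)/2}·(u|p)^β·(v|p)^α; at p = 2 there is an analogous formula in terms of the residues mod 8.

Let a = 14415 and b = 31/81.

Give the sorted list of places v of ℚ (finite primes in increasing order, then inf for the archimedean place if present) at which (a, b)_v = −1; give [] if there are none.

(a, b) ≡ (15, 31) mod (ℚ^×)²; places V = {2, 3, 5, 31, ∞}.
(a,b)_2: α=0, β=0; u≡7, v≡7 (mod 8); ε(u)ε(v)=1·1, αω(v)=0·0, βω(u)=0·0; sum ≡ 1  ⇒  -1.
(a,b)_31: α=2, u≡15; β=1, v≡18 (mod 31); (15|31)=-1, (18|31)=+1; sign (−1)^0·-1^1·+1^2 = -1.
(a,b)_∞: sgn(15)=+, sgn(31)=+, so +1.
(a,b)_3: α=1, u≡2; β=-4, v≡1 (mod 3); (2|3)=-1, (1|3)=+1; sign (−1)^0·-1^-4·+1^1 = +1.
(a,b)_5: α=1, u≡3; β=0, v≡1 (mod 5); (3|5)=-1, (1|5)=+1; sign (−1)^0·-1^0·+1^1 = +1.
(15, 31 / ℚ) ramifies at {2, 31}: a division algebra.

[2, 31]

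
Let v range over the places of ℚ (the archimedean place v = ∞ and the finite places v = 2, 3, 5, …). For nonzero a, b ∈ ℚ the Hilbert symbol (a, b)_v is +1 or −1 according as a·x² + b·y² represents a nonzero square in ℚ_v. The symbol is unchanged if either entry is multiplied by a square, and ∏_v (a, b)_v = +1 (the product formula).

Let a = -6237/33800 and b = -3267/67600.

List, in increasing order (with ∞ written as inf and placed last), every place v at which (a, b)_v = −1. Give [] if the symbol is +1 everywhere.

[2, 3, 11, inf]

(a, b) ≡ (-154, -3) mod (ℚ^×)²; places V = {2, 3, 5, 7, 11, 13, ∞}.
(a,b)_5: α=-2, u≡4; β=-2, v≡2 (mod 5); (4|5)=+1, (2|5)=-1; sign (−1)^0·+1^-2·-1^-2 = +1.
(a,b)_∞: sgn(-154)=−, sgn(-3)=−, so -1.
(a,b)_11: α=1, u≡2; β=2, v≡10 (mod 11); (2|11)=-1, (10|11)=-1; sign (−1)^0·-1^2·-1^1 = -1.
(a,b)_13: α=-2, u≡11; β=-2, v≡10 (mod 13); (11|13)=-1, (10|13)=+1; sign (−1)^0·-1^-2·+1^-2 = +1.
(a,b)_3: α=4, u≡2; β=3, v≡2 (mod 3); (2|3)=-1, (2|3)=-1; sign (−1)^0·-1^3·-1^4 = -1.
(a,b)_2: α=-3, β=-4; u≡3, v≡5 (mod 8); ε(u)ε(v)=1·0, αω(v)=-3·1, βω(u)=-4·1; sum ≡ 1  ⇒  -1.
(a,b)_7: α=1, u≡3; β=0, v≡2 (mod 7); (3|7)=-1, (2|7)=+1; sign (−1)^0·-1^0·+1^1 = +1.
|Ram(-154, -3)| = 4, even; anisotropic at {2, 3, 11, ∞}.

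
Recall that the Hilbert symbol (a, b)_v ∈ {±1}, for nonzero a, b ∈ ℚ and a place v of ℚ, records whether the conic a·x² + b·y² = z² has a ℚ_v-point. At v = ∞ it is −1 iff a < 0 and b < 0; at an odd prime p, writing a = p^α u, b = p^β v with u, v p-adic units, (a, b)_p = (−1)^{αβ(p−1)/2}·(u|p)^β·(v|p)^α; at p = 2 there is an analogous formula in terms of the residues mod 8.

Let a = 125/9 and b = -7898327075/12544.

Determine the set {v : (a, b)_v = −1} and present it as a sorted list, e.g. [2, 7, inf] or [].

Mod squares: a ≡ 5, b ≡ -323. Check v ∈ {∞, 2, 3, 5, 7, 17, 19, 23, 43}.
v=3: a=3^-2·(≡2), b=3^0·(≡1) mod 3; (2|3)=-1, (1|3)=+1; (−1)^{-2·0·1}·(-1)^0·(+1)^-2 = +1.
v=43: a=43^0·(≡33), b=43^2·(≡1) mod 43; (33|43)=-1, (1|43)=+1; (−1)^{0·2·21}·(-1)^2·(+1)^0 = +1.
v=5: a=5^3·(≡4), b=5^2·(≡3) mod 5; (4|5)=+1, (3|5)=-1; (−1)^{3·2·2}·(+1)^2·(-1)^3 = -1.
v=∞: 5 > 0 and -323 < 0  ⇒  (a,b)_∞ = +1.
v=17: a=17^0·(≡12), b=17^1·(≡4) mod 17; (12|17)=-1, (4|17)=+1; (−1)^{0·1·8}·(-1)^1·(+1)^0 = -1.
v=23: a=23^0·(≡19), b=23^2·(≡21) mod 23; (19|23)=-1, (21|23)=-1; (−1)^{0·2·11}·(-1)^2·(-1)^0 = +1.
v=19: a=19^0·(≡16), b=19^1·(≡3) mod 19; (16|19)=+1, (3|19)=-1; (−1)^{0·1·9}·(+1)^1·(-1)^0 = +1.
v=2: v_2(a)=0, v_2(b)=-8; units ≡ 5, 5 (mod 8); ε·ε+αω+βω = 0·0+0·1+-8·1 ≡ 0  ⇒  (a,b)_2 = +1.
v=7: a=7^0·(≡3), b=7^-2·(≡3) mod 7; (3|7)=-1, (3|7)=-1; (−1)^{0·-2·3}·(-1)^-2·(-1)^0 = +1.
Ram(5, -323) = {5, 17}; no ℚ_5-point on the conic.

[5, 17]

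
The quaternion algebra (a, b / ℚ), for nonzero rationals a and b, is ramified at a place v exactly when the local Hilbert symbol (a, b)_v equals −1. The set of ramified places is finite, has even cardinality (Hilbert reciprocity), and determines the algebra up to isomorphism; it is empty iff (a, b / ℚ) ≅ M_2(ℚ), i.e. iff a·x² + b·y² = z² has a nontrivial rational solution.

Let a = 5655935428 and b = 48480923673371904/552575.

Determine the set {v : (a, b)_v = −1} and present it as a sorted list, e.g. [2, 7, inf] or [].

[11, 17]

(a, b) ≡ (96577, 9867) mod (ℚ^×)²; places V = {2, 3, 5, 11, 13, 17, 19, 23, 31, ∞}.
(a,b)_5: α=0, u≡3; β=-2, v≡3 (mod 5); (3|5)=-1, (3|5)=-1; sign (−1)^0·-1^-2·-1^0 = +1.
(a,b)_23: α=1, u≡9; β=-1, v≡10 (mod 23); (9|23)=+1, (10|23)=-1; sign (−1)^1·+1^-1·-1^1 = +1.
(a,b)_31: α=0, u≡29; β=-2, v≡4 (mod 31); (29|31)=-1, (4|31)=+1; sign (−1)^0·-1^-2·+1^0 = +1.
(a,b)_11: α=4, u≡10; β=5, v≡6 (mod 11); (10|11)=-1, (6|11)=-1; sign (−1)^0·-1^5·-1^4 = -1.
(a,b)_2: α=2, β=8; u≡1, v≡3 (mod 8); ε(u)ε(v)=0·1, αω(v)=2·1, βω(u)=8·0; sum ≡ 0  ⇒  +1.
(a,b)_3: α=0, u≡1; β=1, v≡1 (mod 3); (1|3)=+1, (1|3)=+1; sign (−1)^0·+1^1·+1^0 = +1.
(a,b)_13: α=1, u≡7; β=1, v≡11 (mod 13); (7|13)=-1, (11|13)=-1; sign (−1)^0·-1^1·-1^1 = +1.
(a,b)_19: α=1, u≡3; β=2, v≡9 (mod 19); (3|19)=-1, (9|19)=+1; sign (−1)^0·-1^2·+1^1 = +1.
(a,b)_∞: sgn(96577)=+, sgn(9867)=+, so +1.
(a,b)_17: α=1, u≡14; β=4, v≡14 (mod 17); (14|17)=-1, (14|17)=-1; sign (−1)^0·-1^4·-1^1 = -1.
(96577, 9867 / ℚ) ramifies at {11, 17}: a division algebra.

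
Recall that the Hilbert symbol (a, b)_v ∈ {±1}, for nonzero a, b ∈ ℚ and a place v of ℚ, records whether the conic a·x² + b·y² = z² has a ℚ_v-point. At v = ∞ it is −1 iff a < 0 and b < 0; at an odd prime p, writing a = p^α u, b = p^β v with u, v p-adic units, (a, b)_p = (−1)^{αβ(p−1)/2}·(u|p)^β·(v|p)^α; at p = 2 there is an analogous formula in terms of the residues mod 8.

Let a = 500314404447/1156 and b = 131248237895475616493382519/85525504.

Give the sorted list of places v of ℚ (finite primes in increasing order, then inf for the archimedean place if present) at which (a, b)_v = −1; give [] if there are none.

[2, 3, 11, 37]

(a, b) ≡ (407, 39) mod (ℚ^×)²; places V = {2, 3, 11, 13, 17, 29, 31, 37, ∞}.
(a,b)_3: α=2, u≡2; β=3, v≡1 (mod 3); (2|3)=-1, (1|3)=+1; sign (−1)^0·-1^3·+1^2 = -1.
(a,b)_11: α=1, u≡9; β=4, v≡6 (mod 11); (9|11)=+1, (6|11)=-1; sign (−1)^0·+1^4·-1^1 = -1.
(a,b)_31: α=2, u≡7; β=4, v≡7 (mod 31); (7|31)=+1, (7|31)=+1; sign (−1)^0·+1^4·+1^2 = +1.
(a,b)_∞: sgn(407)=+, sgn(39)=+, so +1.
(a,b)_2: α=-2, β=-10; u≡7, v≡7 (mod 8); ε(u)ε(v)=1·1, αω(v)=-2·0, βω(u)=-10·0; sum ≡ 1  ⇒  -1.
(a,b)_29: α=2, u≡16; β=4, v≡19 (mod 29); (16|29)=+1, (19|29)=-1; sign (−1)^0·+1^4·-1^2 = +1.
(a,b)_13: α=2, u≡12; β=5, v≡3 (mod 13); (12|13)=+1, (3|13)=+1; sign (−1)^0·+1^5·+1^2 = +1.
(a,b)_37: α=1, u≡16; β=2, v≡13 (mod 37); (16|37)=+1, (13|37)=-1; sign (−1)^0·+1^2·-1^1 = -1.
(a,b)_17: α=-2, u≡9; β=-4, v≡3 (mod 17); (9|17)=+1, (3|17)=-1; sign (−1)^0·+1^-4·-1^-2 = +1.
(407, 39 / ℚ) ramifies at {2, 3, 11, 37}: a division algebra.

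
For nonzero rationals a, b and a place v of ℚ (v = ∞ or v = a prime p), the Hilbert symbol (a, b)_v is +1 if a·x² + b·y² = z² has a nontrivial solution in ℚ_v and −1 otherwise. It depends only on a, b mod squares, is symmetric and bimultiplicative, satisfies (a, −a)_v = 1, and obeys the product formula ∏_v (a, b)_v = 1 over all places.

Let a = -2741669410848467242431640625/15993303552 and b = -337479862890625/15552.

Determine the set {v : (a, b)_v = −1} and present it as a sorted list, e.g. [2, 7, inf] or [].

(a, b) ≡ (-58786, -3) mod (ℚ^×)²; places V = {2, 3, 5, 7, 13, 17, 19, 23, ∞}.
(a,b)_2: α=-9, β=-6; u≡7, v≡5 (mod 8); ε(u)ε(v)=1·0, αω(v)=-9·1, βω(u)=-6·0; sum ≡ 1  ⇒  -1.
(a,b)_5: α=14, u≡1; β=8, v≡3 (mod 5); (1|5)=+1, (3|5)=-1; sign (−1)^0·+1^8·-1^14 = +1.
(a,b)_3: α=-10, u≡2; β=-5, v≡2 (mod 3); (2|3)=-1, (2|3)=-1; sign (−1)^0·-1^-5·-1^-10 = -1.
(a,b)_17: α=3, u≡3; β=2, v≡3 (mod 17); (3|17)=-1, (3|17)=-1; sign (−1)^0·-1^2·-1^3 = -1.
(a,b)_7: α=5, u≡1; β=2, v≡2 (mod 7); (1|7)=+1, (2|7)=+1; sign (−1)^0·+1^2·+1^5 = +1.
(a,b)_∞: sgn(-58786)=−, sgn(-3)=−, so -1.
(a,b)_23: α=-2, u≡13; β=0, v≡19 (mod 23); (13|23)=+1, (19|23)=-1; sign (−1)^0·+1^0·-1^-2 = +1.
(a,b)_19: α=5, u≡8; β=2, v≡1 (mod 19); (8|19)=-1, (1|19)=+1; sign (−1)^0·-1^2·+1^5 = +1.
(a,b)_13: α=3, u≡6; β=2, v≡3 (mod 13); (6|13)=-1, (3|13)=+1; sign (−1)^0·-1^2·+1^3 = +1.
(-58786, -3 / ℚ) ramifies at {2, 3, 17, ∞}: a division algebra.

[2, 3, 17, inf]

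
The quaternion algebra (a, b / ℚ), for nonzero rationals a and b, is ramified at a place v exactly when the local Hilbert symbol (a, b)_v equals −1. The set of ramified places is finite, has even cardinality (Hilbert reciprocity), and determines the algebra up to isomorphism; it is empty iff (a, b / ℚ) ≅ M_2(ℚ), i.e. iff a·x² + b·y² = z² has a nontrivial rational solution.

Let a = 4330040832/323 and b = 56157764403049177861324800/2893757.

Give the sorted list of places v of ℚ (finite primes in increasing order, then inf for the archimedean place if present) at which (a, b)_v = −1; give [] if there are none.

[17, 19, 31, 43]

(a, b) ≡ (361114, 130169) mod (ℚ^×)²; places V = {2, 3, 5, 13, 17, 19, 31, 41, 43, ∞}.
(a,b)_19: α=-1, u≡1; β=-1, v≡11 (mod 19); (1|19)=+1, (11|19)=+1; sign (−1)^1·+1^-1·+1^-1 = -1.
(a,b)_43: α=1, u≡40; β=2, v≡32 (mod 43); (40|43)=+1, (32|43)=-1; sign (−1)^0·+1^2·-1^1 = -1.
(a,b)_17: α=-1, u≡2; β=-3, v≡12 (mod 17); (2|17)=+1, (12|17)=-1; sign (−1)^0·+1^-3·-1^-1 = -1.
(a,b)_∞: sgn(361114)=+, sgn(130169)=+, so +1.
(a,b)_2: α=9, β=28; u≡5, v≡1 (mod 8); ε(u)ε(v)=0·0, αω(v)=9·0, βω(u)=28·1; sum ≡ 0  ⇒  +1.
(a,b)_31: α=0, u≡6; β=-1, v≡25 (mod 31); (6|31)=-1, (25|31)=+1; sign (−1)^0·-1^-1·+1^0 = -1.
(a,b)_3: α=2, u≡1; β=6, v≡2 (mod 3); (1|3)=+1, (2|3)=-1; sign (−1)^0·+1^6·-1^2 = +1.
(a,b)_5: α=0, u≡4; β=2, v≡1 (mod 5); (4|5)=+1, (1|5)=+1; sign (−1)^0·+1^2·+1^0 = +1.
(a,b)_13: α=1, u≡4; β=3, v≡10 (mod 13); (4|13)=+1, (10|13)=+1; sign (−1)^0·+1^3·+1^1 = +1.
(a,b)_41: α=2, u≡7; β=4, v≡13 (mod 41); (7|41)=-1, (13|41)=-1; sign (−1)^0·-1^4·-1^2 = +1.
|Ram(361114, 130169)| = 4, even; anisotropic at {17, 19, 31, 43}.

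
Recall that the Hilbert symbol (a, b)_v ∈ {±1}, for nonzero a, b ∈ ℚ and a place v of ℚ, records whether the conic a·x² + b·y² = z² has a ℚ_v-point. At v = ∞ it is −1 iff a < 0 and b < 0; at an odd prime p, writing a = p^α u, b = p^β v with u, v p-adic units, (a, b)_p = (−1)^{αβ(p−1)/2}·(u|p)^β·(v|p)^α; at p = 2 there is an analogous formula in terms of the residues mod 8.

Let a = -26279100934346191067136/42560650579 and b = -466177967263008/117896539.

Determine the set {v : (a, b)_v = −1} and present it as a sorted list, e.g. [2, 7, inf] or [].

Mod squares: a ≡ -3718946, b ≡ -38. Check v ∈ {∞, 2, 3, 7, 11, 13, 19, 31, 41, 47, 53}.
v=31: a=31^3·(≡14), b=31^2·(≡21) mod 31; (14|31)=+1, (21|31)=-1; (−1)^{3·2·15}·(+1)^2·(-1)^3 = -1.
v=53: a=53^-2·(≡46), b=53^-2·(≡49) mod 53; (46|53)=+1, (49|53)=+1; (−1)^{-2·-2·26}·(+1)^-2·(+1)^-2 = +1.
v=47: a=47^-2·(≡11), b=47^-2·(≡36) mod 47; (11|47)=-1, (36|47)=+1; (−1)^{-2·-2·23}·(-1)^-2·(+1)^-2 = +1.
v=19: a=19^-3·(≡4), b=19^-1·(≡6) mod 19; (4|19)=+1, (6|19)=+1; (−1)^{-3·-1·9}·(+1)^-1·(+1)^-3 = -1.
v=11: a=11^3·(≡2), b=11^2·(≡6) mod 11; (2|11)=-1, (6|11)=-1; (−1)^{3·2·5}·(-1)^2·(-1)^3 = -1.
v=2: v_2(a)=11, v_2(b)=5; units ≡ 7, 5 (mod 8); ε·ε+αω+βω = 1·0+11·1+5·0 ≡ 1  ⇒  (a,b)_2 = -1.
v=3: a=3^4·(≡1), b=3^2·(≡1) mod 3; (1|3)=+1, (1|3)=+1; (−1)^{4·2·1}·(+1)^2·(+1)^4 = +1.
v=∞: -3718946 < 0 and -38 < 0  ⇒  (a,b)_∞ = -1.
v=13: a=13^2·(≡1), b=13^2·(≡3) mod 13; (1|13)=+1, (3|13)=+1; (−1)^{2·2·6}·(+1)^2·(+1)^2 = +1.
v=7: a=7^3·(≡2), b=7^2·(≡2) mod 7; (2|7)=+1, (2|7)=+1; (−1)^{3·2·3}·(+1)^2·(+1)^3 = +1.
v=41: a=41^3·(≡38), b=41^2·(≡15) mod 41; (38|41)=-1, (15|41)=-1; (−1)^{3·2·20}·(-1)^2·(-1)^3 = -1.
|Ram(-3718946, -38)| = 6, even; anisotropic at {2, 11, 19, 31, 41, ∞}.

[2, 11, 19, 31, 41, inf]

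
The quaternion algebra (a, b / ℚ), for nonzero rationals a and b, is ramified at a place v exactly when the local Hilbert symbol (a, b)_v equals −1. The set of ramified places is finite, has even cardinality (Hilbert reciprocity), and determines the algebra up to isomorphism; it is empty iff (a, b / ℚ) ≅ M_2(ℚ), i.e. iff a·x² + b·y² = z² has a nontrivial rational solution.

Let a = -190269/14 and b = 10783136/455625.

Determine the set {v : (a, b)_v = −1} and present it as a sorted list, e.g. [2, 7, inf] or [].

Mod squares: a ≡ -406, b ≡ 26. Check v ∈ {∞, 2, 3, 5, 7, 13, 23, 29}.
v=13: a=13^0·(≡12), b=13^1·(≡7) mod 13; (12|13)=+1, (7|13)=-1; (−1)^{0·1·6}·(+1)^1·(-1)^0 = +1.
v=3: a=3^8·(≡2), b=3^-6·(≡2) mod 3; (2|3)=-1, (2|3)=-1; (−1)^{8·-6·1}·(-1)^-6·(-1)^8 = +1.
v=23: a=23^0·(≡4), b=23^2·(≡8) mod 23; (4|23)=+1, (8|23)=+1; (−1)^{0·2·11}·(+1)^2·(+1)^0 = +1.
v=7: a=7^-1·(≡6), b=7^2·(≡6) mod 7; (6|7)=-1, (6|7)=-1; (−1)^{-1·2·3}·(-1)^2·(-1)^-1 = -1.
v=29: a=29^1·(≡14), b=29^0·(≡11) mod 29; (14|29)=-1, (11|29)=-1; (−1)^{1·0·14}·(-1)^0·(-1)^1 = -1.
v=2: v_2(a)=-1, v_2(b)=5; units ≡ 5, 5 (mod 8); ε·ε+αω+βω = 0·0+-1·1+5·1 ≡ 0  ⇒  (a,b)_2 = +1.
v=∞: -406 < 0 and 26 > 0  ⇒  (a,b)_∞ = +1.
v=5: a=5^0·(≡4), b=5^-4·(≡4) mod 5; (4|5)=+1, (4|5)=+1; (−1)^{0·-4·2}·(+1)^-4·(+1)^0 = +1.
Ram(-406, 26) = {7, 29}; no ℚ_7-point on the conic.

[7, 29]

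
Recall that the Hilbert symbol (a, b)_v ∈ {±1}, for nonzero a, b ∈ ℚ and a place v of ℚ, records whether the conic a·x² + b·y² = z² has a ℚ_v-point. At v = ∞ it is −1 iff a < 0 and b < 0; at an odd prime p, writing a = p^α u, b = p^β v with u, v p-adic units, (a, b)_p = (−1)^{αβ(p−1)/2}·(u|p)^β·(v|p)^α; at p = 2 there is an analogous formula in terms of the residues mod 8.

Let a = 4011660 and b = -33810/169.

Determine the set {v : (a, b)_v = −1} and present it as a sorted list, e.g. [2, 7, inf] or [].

[17, 19]

(a, b) ≡ (111435, -690) mod (ℚ^×)²; places V = {2, 3, 5, 7, 13, 17, 19, 23, ∞}.
(a,b)_2: α=2, β=1; u≡3, v≡7 (mod 8); ε(u)ε(v)=1·1, αω(v)=2·0, βω(u)=1·1; sum ≡ 0  ⇒  +1.
(a,b)_∞: sgn(111435)=+, sgn(-690)=−, so +1.
(a,b)_17: α=1, u≡3; β=0, v≡14 (mod 17); (3|17)=-1, (14|17)=-1; sign (−1)^0·-1^0·-1^1 = -1.
(a,b)_3: α=3, u≡2; β=1, v≡1 (mod 3); (2|3)=-1, (1|3)=+1; sign (−1)^1·-1^1·+1^3 = +1.
(a,b)_23: α=1, u≡11; β=1, v≡6 (mod 23); (11|23)=-1, (6|23)=+1; sign (−1)^1·-1^1·+1^1 = +1.
(a,b)_13: α=0, u≡3; β=-2, v≡3 (mod 13); (3|13)=+1, (3|13)=+1; sign (−1)^0·+1^-2·+1^0 = +1.
(a,b)_5: α=1, u≡2; β=1, v≡2 (mod 5); (2|5)=-1, (2|5)=-1; sign (−1)^0·-1^1·-1^1 = +1.
(a,b)_7: α=0, u≡2; β=2, v≡3 (mod 7); (2|7)=+1, (3|7)=-1; sign (−1)^0·+1^2·-1^0 = +1.
(a,b)_19: α=1, u≡12; β=0, v≡14 (mod 19); (12|19)=-1, (14|19)=-1; sign (−1)^0·-1^0·-1^1 = -1.
|Ram(111435, -690)| = 2, even; anisotropic at {17, 19}.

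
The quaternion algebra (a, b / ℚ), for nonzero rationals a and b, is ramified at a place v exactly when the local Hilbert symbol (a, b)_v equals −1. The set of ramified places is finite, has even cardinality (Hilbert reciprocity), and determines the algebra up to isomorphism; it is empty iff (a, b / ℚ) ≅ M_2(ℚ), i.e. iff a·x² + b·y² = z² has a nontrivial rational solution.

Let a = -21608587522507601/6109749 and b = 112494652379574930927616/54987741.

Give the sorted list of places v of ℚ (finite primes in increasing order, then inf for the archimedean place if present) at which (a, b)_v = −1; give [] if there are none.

Mod squares: a ≡ -2976589, b ≡ 3936779. Check v ∈ {∞, 2, 3, 7, 11, 17, 19, 29, 31, 41, 43}.
v=∞: -2976589 < 0 and 3936779 > 0  ⇒  (a,b)_∞ = +1.
v=7: a=7^1·(≡4), b=7^1·(≡6) mod 7; (4|7)=+1, (6|7)=-1; (−1)^{1·1·3}·(+1)^1·(-1)^1 = +1.
v=43: a=43^1·(≡2), b=43^1·(≡13) mod 43; (2|43)=-1, (13|43)=+1; (−1)^{1·1·21}·(-1)^1·(+1)^1 = +1.
v=2: v_2(a)=0, v_2(b)=12; units ≡ 3, 3 (mod 8); ε·ε+αω+βω = 1·1+0·1+12·1 ≡ 1  ⇒  (a,b)_2 = -1.
v=17: a=17^-2·(≡9), b=17^-2·(≡13) mod 17; (9|17)=+1, (13|17)=+1; (−1)^{-2·-2·8}·(+1)^-2·(+1)^-2 = +1.
v=19: a=19^4·(≡10), b=19^4·(≡16) mod 19; (10|19)=-1, (16|19)=+1; (−1)^{4·4·9}·(-1)^4·(+1)^4 = +1.
v=41: a=41^2·(≡27), b=41^3·(≡3) mod 41; (27|41)=-1, (3|41)=-1; (−1)^{2·3·20}·(-1)^3·(-1)^2 = -1.
v=11: a=11^1·(≡1), b=11^1·(≡1) mod 11; (1|11)=+1, (1|11)=+1; (−1)^{1·1·5}·(+1)^1·(+1)^1 = -1.
v=29: a=29^-1·(≡21), b=29^-1·(≡14) mod 29; (21|29)=-1, (14|29)=-1; (−1)^{-1·-1·14}·(-1)^-1·(-1)^-1 = +1.
v=3: a=3^-6·(≡2), b=3^-8·(≡2) mod 3; (2|3)=-1, (2|3)=-1; (−1)^{-6·-8·1}·(-1)^-8·(-1)^-6 = +1.
v=31: a=31^3·(≡25), b=31^4·(≡6) mod 31; (25|31)=+1, (6|31)=-1; (−1)^{3·4·15}·(+1)^4·(-1)^3 = -1.
|Ram(-2976589, 3936779)| = 4, even; anisotropic at {2, 11, 31, 41}.

[2, 11, 31, 41]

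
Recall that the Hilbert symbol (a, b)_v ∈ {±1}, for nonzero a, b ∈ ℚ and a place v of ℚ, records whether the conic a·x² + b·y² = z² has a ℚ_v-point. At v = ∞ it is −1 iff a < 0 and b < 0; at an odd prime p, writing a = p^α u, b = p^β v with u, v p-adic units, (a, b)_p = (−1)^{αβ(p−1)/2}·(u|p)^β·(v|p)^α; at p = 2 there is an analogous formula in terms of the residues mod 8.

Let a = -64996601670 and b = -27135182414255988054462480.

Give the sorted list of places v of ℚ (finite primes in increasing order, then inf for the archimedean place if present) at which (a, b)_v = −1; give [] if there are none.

Mod squares: a ≡ -5275270, b ≡ -40145. Check v ∈ {∞, 2, 3, 5, 7, 11, 13, 17, 31, 37}.
v=11: a=11^1·(≡8), b=11^2·(≡5) mod 11; (8|11)=-1, (5|11)=+1; (−1)^{1·2·5}·(-1)^2·(+1)^1 = +1.
v=5: a=5^1·(≡1), b=5^1·(≡4) mod 5; (1|5)=+1, (4|5)=+1; (−1)^{1·1·2}·(+1)^1·(+1)^1 = +1.
v=2: v_2(a)=1, v_2(b)=4; units ≡ 5, 7 (mod 8); ε·ε+αω+βω = 0·1+1·0+4·1 ≡ 0  ⇒  (a,b)_2 = +1.
v=7: a=7^1·(≡3), b=7^3·(≡3) mod 7; (3|7)=-1, (3|7)=-1; (−1)^{1·3·3}·(-1)^3·(-1)^1 = -1.
v=17: a=17^1·(≡2), b=17^2·(≡1) mod 17; (2|17)=+1, (1|17)=+1; (−1)^{1·2·8}·(+1)^2·(+1)^1 = +1.
v=∞: -5275270 < 0 and -40145 < 0  ⇒  (a,b)_∞ = -1.
v=31: a=31^1·(≡1), b=31^3·(≡16) mod 31; (1|31)=+1, (16|31)=+1; (−1)^{1·3·15}·(+1)^3·(+1)^1 = -1.
v=37: a=37^2·(≡8), b=37^5·(≡34) mod 37; (8|37)=-1, (34|37)=+1; (−1)^{2·5·18}·(-1)^5·(+1)^2 = -1.
v=13: a=13^1·(≡11), b=13^2·(≡3) mod 13; (11|13)=-1, (3|13)=+1; (−1)^{1·2·6}·(-1)^2·(+1)^1 = +1.
v=3: a=3^2·(≡2), b=3^4·(≡1) mod 3; (2|3)=-1, (1|3)=+1; (−1)^{2·4·1}·(-1)^4·(+1)^2 = +1.
Ram(-5275270, -40145) = {7, 31, 37, ∞}; no ℚ_7-point on the conic.

[7, 31, 37, inf]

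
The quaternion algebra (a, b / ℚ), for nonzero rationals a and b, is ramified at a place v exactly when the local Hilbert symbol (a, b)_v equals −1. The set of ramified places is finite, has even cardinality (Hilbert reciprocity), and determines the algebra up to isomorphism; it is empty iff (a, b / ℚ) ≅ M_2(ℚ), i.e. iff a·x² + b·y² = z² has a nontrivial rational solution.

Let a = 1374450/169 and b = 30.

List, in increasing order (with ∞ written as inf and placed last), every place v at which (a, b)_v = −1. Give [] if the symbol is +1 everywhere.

Mod squares: a ≡ 1122, b ≡ 30. Check v ∈ {∞, 2, 3, 5, 7, 11, 13, 17}.
v=11: a=11^1·(≡3), b=11^0·(≡8) mod 11; (3|11)=+1, (8|11)=-1; (−1)^{1·0·5}·(+1)^0·(-1)^1 = -1.
v=3: a=3^1·(≡2), b=3^1·(≡1) mod 3; (2|3)=-1, (1|3)=+1; (−1)^{1·1·1}·(-1)^1·(+1)^1 = +1.
v=∞: 1122 > 0 and 30 > 0  ⇒  (a,b)_∞ = +1.
v=5: a=5^2·(≡2), b=5^1·(≡1) mod 5; (2|5)=-1, (1|5)=+1; (−1)^{2·1·2}·(-1)^1·(+1)^2 = -1.
v=2: v_2(a)=1, v_2(b)=1; units ≡ 1, 7 (mod 8); ε·ε+αω+βω = 0·1+1·0+1·0 ≡ 0  ⇒  (a,b)_2 = +1.
v=17: a=17^1·(≡2), b=17^0·(≡13) mod 17; (2|17)=+1, (13|17)=+1; (−1)^{1·0·8}·(+1)^0·(+1)^1 = +1.
v=13: a=13^-2·(≡12), b=13^0·(≡4) mod 13; (12|13)=+1, (4|13)=+1; (−1)^{-2·0·6}·(+1)^0·(+1)^-2 = +1.
v=7: a=7^2·(≡1), b=7^0·(≡2) mod 7; (1|7)=+1, (2|7)=+1; (−1)^{2·0·3}·(+1)^0·(+1)^2 = +1.
Ram(1122, 30) = {5, 11}; no ℚ_5-point on the conic.

[5, 11]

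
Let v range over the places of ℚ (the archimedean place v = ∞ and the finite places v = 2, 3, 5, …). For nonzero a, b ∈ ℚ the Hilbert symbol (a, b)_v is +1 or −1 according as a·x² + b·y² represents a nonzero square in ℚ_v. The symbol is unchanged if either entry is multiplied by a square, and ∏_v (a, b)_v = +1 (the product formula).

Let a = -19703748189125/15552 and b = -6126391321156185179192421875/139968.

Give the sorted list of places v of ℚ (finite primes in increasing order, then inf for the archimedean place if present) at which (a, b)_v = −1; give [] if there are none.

Mod squares: a ≡ -19540907295, b ≡ -14145. Check v ∈ {∞, 2, 3, 5, 7, 11, 13, 17, 19, 23, 41, 47}.
v=41: a=41^1·(≡32), b=41^3·(≡27) mod 41; (32|41)=+1, (27|41)=-1; (−1)^{1·3·20}·(+1)^3·(-1)^1 = -1.
v=13: a=13^1·(≡6), b=13^2·(≡1) mod 13; (6|13)=-1, (1|13)=+1; (−1)^{1·2·6}·(-1)^2·(+1)^1 = +1.
v=7: a=7^1·(≡4), b=7^4·(≡2) mod 7; (4|7)=+1, (2|7)=+1; (−1)^{1·4·3}·(+1)^4·(+1)^1 = +1.
v=∞: -19540907295 < 0 and -14145 < 0  ⇒  (a,b)_∞ = -1.
v=5: a=5^3·(≡1), b=5^7·(≡4) mod 5; (1|5)=+1, (4|5)=+1; (−1)^{3·7·2}·(+1)^7·(+1)^3 = +1.
v=19: a=19^1·(≡1), b=19^2·(≡3) mod 19; (1|19)=+1, (3|19)=-1; (−1)^{1·2·9}·(+1)^2·(-1)^1 = -1.
v=17: a=17^1·(≡11), b=17^2·(≡15) mod 17; (11|17)=-1, (15|17)=+1; (−1)^{1·2·8}·(-1)^2·(+1)^1 = +1.
v=3: a=3^-5·(≡1), b=3^-7·(≡1) mod 3; (1|3)=+1, (1|3)=+1; (−1)^{-5·-7·1}·(+1)^-7·(+1)^-5 = -1.
v=11: a=11^2·(≡4), b=11^0·(≡1) mod 11; (4|11)=+1, (1|11)=+1; (−1)^{2·0·5}·(+1)^0·(+1)^2 = +1.
v=2: v_2(a)=-6, v_2(b)=-6; units ≡ 1, 7 (mod 8); ε·ε+αω+βω = 0·1+-6·0+-6·0 ≡ 0  ⇒  (a,b)_2 = +1.
v=47: a=47^1·(≡25), b=47^2·(≡28) mod 47; (25|47)=+1, (28|47)=+1; (−1)^{1·2·23}·(+1)^2·(+1)^1 = +1.
v=23: a=23^1·(≡17), b=23^3·(≡18) mod 23; (17|23)=-1, (18|23)=+1; (−1)^{1·3·11}·(-1)^3·(+1)^1 = +1.
(-19540907295, -14145 / ℚ) ramifies at {3, 19, 41, ∞}: a division algebra.

[3, 19, 41, inf]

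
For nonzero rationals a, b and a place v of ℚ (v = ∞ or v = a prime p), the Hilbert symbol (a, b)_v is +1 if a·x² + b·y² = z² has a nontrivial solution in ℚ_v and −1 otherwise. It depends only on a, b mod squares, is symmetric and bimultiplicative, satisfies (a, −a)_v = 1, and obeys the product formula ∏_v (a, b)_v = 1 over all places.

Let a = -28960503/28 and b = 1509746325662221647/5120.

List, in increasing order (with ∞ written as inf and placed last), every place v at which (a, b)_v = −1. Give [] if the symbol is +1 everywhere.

[2, 3, 7, 13, 17, 19]

(a, b) ≡ (-4641, 33915) mod (ℚ^×)²; places V = {2, 3, 5, 7, 11, 13, 17, 19, ∞}.
(a,b)_19: α=2, u≡10; β=5, v≡13 (mod 19); (10|19)=-1, (13|19)=-1; sign (−1)^0·-1^5·-1^2 = -1.
(a,b)_13: α=1, u≡7; β=2, v≡5 (mod 13); (7|13)=-1, (5|13)=-1; sign (−1)^0·-1^2·-1^1 = -1.
(a,b)_11: α=2, u≡1; β=2, v≡8 (mod 11); (1|11)=+1, (8|11)=-1; sign (−1)^0·+1^2·-1^2 = +1.
(a,b)_5: α=0, u≡4; β=-1, v≡3 (mod 5); (4|5)=+1, (3|5)=-1; sign (−1)^0·+1^-1·-1^0 = +1.
(a,b)_2: α=-2, β=-10; u≡7, v≡3 (mod 8); ε(u)ε(v)=1·1, αω(v)=-2·1, βω(u)=-10·0; sum ≡ 1  ⇒  -1.
(a,b)_3: α=1, u≡1; β=1, v≡1 (mod 3); (1|3)=+1, (1|3)=+1; sign (−1)^1·+1^1·+1^1 = -1.
(a,b)_∞: sgn(-4641)=−, sgn(33915)=+, so +1.
(a,b)_17: α=1, u≡1; β=5, v≡11 (mod 17); (1|17)=+1, (11|17)=-1; sign (−1)^0·+1^5·-1^1 = -1.
(a,b)_7: α=-1, u≡4; β=1, v≡2 (mod 7); (4|7)=+1, (2|7)=+1; sign (−1)^1·+1^1·+1^-1 = -1.
(-4641, 33915 / ℚ) ramifies at {2, 3, 7, 13, 17, 19}: a division algebra.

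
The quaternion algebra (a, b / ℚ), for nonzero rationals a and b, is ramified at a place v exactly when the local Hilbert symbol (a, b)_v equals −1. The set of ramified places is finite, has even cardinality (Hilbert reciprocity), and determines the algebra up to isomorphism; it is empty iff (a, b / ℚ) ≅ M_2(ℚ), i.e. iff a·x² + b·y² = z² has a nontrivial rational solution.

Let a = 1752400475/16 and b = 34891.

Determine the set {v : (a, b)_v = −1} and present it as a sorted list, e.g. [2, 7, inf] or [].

[2, 23]

Mod squares: a ≡ 851, b ≡ 34891. Check v ∈ {∞, 2, 5, 7, 23, 37, 41}.
v=∞: 851 > 0 and 34891 > 0  ⇒  (a,b)_∞ = +1.
v=23: a=23^1·(≡22), b=23^1·(≡22) mod 23; (22|23)=-1, (22|23)=-1; (−1)^{1·1·11}·(-1)^1·(-1)^1 = -1.
v=5: a=5^2·(≡4), b=5^0·(≡1) mod 5; (4|5)=+1, (1|5)=+1; (−1)^{2·0·2}·(+1)^0·(+1)^2 = +1.
v=2: v_2(a)=-4, v_2(b)=0; units ≡ 3, 3 (mod 8); ε·ε+αω+βω = 1·1+-4·1+0·1 ≡ 1  ⇒  (a,b)_2 = -1.
v=37: a=37^1·(≡18), b=37^1·(≡18) mod 37; (18|37)=-1, (18|37)=-1; (−1)^{1·1·18}·(-1)^1·(-1)^1 = +1.
v=41: a=41^2·(≡39), b=41^1·(≡31) mod 41; (39|41)=+1, (31|41)=+1; (−1)^{2·1·20}·(+1)^1·(+1)^2 = +1.
v=7: a=7^2·(≡1), b=7^0·(≡3) mod 7; (1|7)=+1, (3|7)=-1; (−1)^{2·0·3}·(+1)^0·(-1)^2 = +1.
Ram(851, 34891) = {2, 23}; no ℚ_2-point on the conic.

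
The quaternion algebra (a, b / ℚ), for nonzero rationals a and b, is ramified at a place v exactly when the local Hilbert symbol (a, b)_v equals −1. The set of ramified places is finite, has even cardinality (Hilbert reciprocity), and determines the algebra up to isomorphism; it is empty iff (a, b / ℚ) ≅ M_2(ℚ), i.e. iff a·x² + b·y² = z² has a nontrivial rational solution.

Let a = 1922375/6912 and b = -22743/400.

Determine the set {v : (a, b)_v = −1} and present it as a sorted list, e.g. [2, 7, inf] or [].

Mod squares: a ≡ 1365, b ≡ -7. Check v ∈ {∞, 2, 3, 5, 7, 13, 19}.
v=5: a=5^3·(≡2), b=5^-2·(≡2) mod 5; (2|5)=-1, (2|5)=-1; (−1)^{3·-2·2}·(-1)^-2·(-1)^3 = -1.
v=∞: 1365 > 0 and -7 < 0  ⇒  (a,b)_∞ = +1.
v=19: a=19^0·(≡16), b=19^2·(≡13) mod 19; (16|19)=+1, (13|19)=-1; (−1)^{0·2·9}·(+1)^2·(-1)^0 = +1.
v=7: a=7^1·(≡5), b=7^1·(≡6) mod 7; (5|7)=-1, (6|7)=-1; (−1)^{1·1·3}·(-1)^1·(-1)^1 = -1.
v=13: a=13^3·(≡12), b=13^0·(≡2) mod 13; (12|13)=+1, (2|13)=-1; (−1)^{3·0·6}·(+1)^0·(-1)^3 = -1.
v=2: v_2(a)=-8, v_2(b)=-4; units ≡ 5, 1 (mod 8); ε·ε+αω+βω = 0·0+-8·0+-4·1 ≡ 0  ⇒  (a,b)_2 = +1.
v=3: a=3^-3·(≡2), b=3^2·(≡2) mod 3; (2|3)=-1, (2|3)=-1; (−1)^{-3·2·1}·(-1)^2·(-1)^-3 = -1.
(1365, -7 / ℚ) ramifies at {3, 5, 7, 13}: a division algebra.

[3, 5, 7, 13]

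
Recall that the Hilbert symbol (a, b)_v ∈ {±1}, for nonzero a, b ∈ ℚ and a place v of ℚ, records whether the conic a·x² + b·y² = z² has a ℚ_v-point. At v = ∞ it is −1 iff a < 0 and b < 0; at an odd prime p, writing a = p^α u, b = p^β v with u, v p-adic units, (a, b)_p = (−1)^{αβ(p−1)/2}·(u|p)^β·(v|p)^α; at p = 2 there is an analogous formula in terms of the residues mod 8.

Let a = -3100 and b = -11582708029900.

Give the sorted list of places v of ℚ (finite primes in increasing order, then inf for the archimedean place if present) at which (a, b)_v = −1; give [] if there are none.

Mod squares: a ≡ -31, b ≡ -125419. Check v ∈ {∞, 2, 5, 7, 19, 23, 31, 41}.
v=31: a=31^1·(≡24), b=31^4·(≡18) mod 31; (24|31)=-1, (18|31)=+1; (−1)^{1·4·15}·(-1)^4·(+1)^1 = +1.
v=5: a=5^2·(≡1), b=5^2·(≡4) mod 5; (1|5)=+1, (4|5)=+1; (−1)^{2·2·2}·(+1)^2·(+1)^2 = +1.
v=23: a=23^0·(≡5), b=23^1·(≡14) mod 23; (5|23)=-1, (14|23)=-1; (−1)^{0·1·11}·(-1)^1·(-1)^0 = -1.
v=41: a=41^0·(≡16), b=41^1·(≡37) mod 41; (16|41)=+1, (37|41)=+1; (−1)^{0·1·20}·(+1)^1·(+1)^0 = +1.
v=∞: -31 < 0 and -125419 < 0  ⇒  (a,b)_∞ = -1.
v=7: a=7^0·(≡1), b=7^1·(≡3) mod 7; (1|7)=+1, (3|7)=-1; (−1)^{0·1·3}·(+1)^1·(-1)^0 = +1.
v=19: a=19^0·(≡16), b=19^1·(≡5) mod 19; (16|19)=+1, (5|19)=+1; (−1)^{0·1·9}·(+1)^1·(+1)^0 = +1.
v=2: v_2(a)=2, v_2(b)=2; units ≡ 1, 5 (mod 8); ε·ε+αω+βω = 0·0+2·1+2·0 ≡ 0  ⇒  (a,b)_2 = +1.
|Ram(-31, -125419)| = 2, even; anisotropic at {23, ∞}.

[23, inf]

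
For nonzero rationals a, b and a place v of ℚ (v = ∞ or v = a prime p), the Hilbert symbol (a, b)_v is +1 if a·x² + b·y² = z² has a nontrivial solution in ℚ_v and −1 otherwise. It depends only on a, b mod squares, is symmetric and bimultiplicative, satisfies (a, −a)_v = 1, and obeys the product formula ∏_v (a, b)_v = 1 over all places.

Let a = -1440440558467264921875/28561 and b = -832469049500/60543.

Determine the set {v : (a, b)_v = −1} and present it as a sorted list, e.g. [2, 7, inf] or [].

[5, 7, 11, inf]

(a, b) ≡ (-3795, -665) mod (ℚ^×)²; places V = {2, 3, 5, 7, 11, 13, 19, 23, 31, 37, ∞}.
(a,b)_13: α=-4, u≡4; β=0, v≡8 (mod 13); (4|13)=+1, (8|13)=-1; sign (−1)^0·+1^0·-1^-4 = +1.
(a,b)_∞: sgn(-3795)=−, sgn(-665)=−, so -1.
(a,b)_37: α=0, u≡27; β=2, v≡16 (mod 37); (27|37)=+1, (16|37)=+1; sign (−1)^0·+1^2·+1^0 = +1.
(a,b)_7: α=2, u≡5; β=-1, v≡6 (mod 7); (5|7)=-1, (6|7)=-1; sign (−1)^0·-1^-1·-1^2 = -1.
(a,b)_2: α=0, β=2; u≡5, v≡7 (mod 8); ε(u)ε(v)=0·1, αω(v)=0·0, βω(u)=2·1; sum ≡ 0  ⇒  +1.
(a,b)_11: α=7, u≡2; β=2, v≡2 (mod 11); (2|11)=-1, (2|11)=-1; sign (−1)^0·-1^2·-1^7 = -1.
(a,b)_5: α=7, u≡4; β=3, v≡3 (mod 5); (4|5)=+1, (3|5)=-1; sign (−1)^0·+1^3·-1^7 = -1.
(a,b)_3: α=1, u≡1; β=-2, v≡1 (mod 3); (1|3)=+1, (1|3)=+1; sign (−1)^0·+1^-2·+1^1 = +1.
(a,b)_19: α=0, u≡16; β=1, v≡14 (mod 19); (16|19)=+1, (14|19)=-1; sign (−1)^0·+1^1·-1^0 = +1.
(a,b)_31: α=0, u≡10; β=-2, v≡17 (mod 31); (10|31)=+1, (17|31)=-1; sign (−1)^0·+1^-2·-1^0 = +1.
(a,b)_23: α=5, u≡21; β=2, v≡16 (mod 23); (21|23)=-1, (16|23)=+1; sign (−1)^0·-1^2·+1^5 = +1.
Ram(-3795, -665) = {5, 7, 11, ∞}; no ℚ_5-point on the conic.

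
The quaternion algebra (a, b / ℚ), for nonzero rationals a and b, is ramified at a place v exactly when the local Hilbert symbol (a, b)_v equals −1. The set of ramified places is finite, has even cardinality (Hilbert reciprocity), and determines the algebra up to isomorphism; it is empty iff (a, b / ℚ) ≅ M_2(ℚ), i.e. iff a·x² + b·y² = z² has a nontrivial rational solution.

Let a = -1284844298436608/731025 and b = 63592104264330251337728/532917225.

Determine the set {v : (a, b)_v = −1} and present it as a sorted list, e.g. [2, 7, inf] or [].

(a, b) ≡ (-2, 143) mod (ℚ^×)²; places V = {2, 3, 5, 7, 11, 13, 17, 19, ∞}.
(a,b)_11: α=0, u≡4; β=1, v≡8 (mod 11); (4|11)=+1, (8|11)=-1; sign (−1)^0·+1^1·-1^0 = +1.
(a,b)_3: α=-4, u≡1; β=-10, v≡2 (mod 3); (1|3)=+1, (2|3)=-1; sign (−1)^0·+1^-10·-1^-4 = +1.
(a,b)_13: α=2, u≡6; β=5, v≡6 (mod 13); (6|13)=-1, (6|13)=-1; sign (−1)^0·-1^5·-1^2 = -1.
(a,b)_5: α=-2, u≡2; β=-2, v≡2 (mod 5); (2|5)=-1, (2|5)=-1; sign (−1)^0·-1^-2·-1^-2 = +1.
(a,b)_17: α=2, u≡9; β=2, v≡3 (mod 17); (9|17)=+1, (3|17)=-1; sign (−1)^0·+1^2·-1^2 = +1.
(a,b)_2: α=29, β=40; u≡7, v≡7 (mod 8); ε(u)ε(v)=1·1, αω(v)=29·0, βω(u)=40·0; sum ≡ 1  ⇒  -1.
(a,b)_∞: sgn(-2)=−, sgn(143)=+, so +1.
(a,b)_7: α=2, u≡6; β=2, v≡5 (mod 7); (6|7)=-1, (5|7)=-1; sign (−1)^0·-1^2·-1^2 = +1.
(a,b)_19: α=-2, u≡6; β=-2, v≡2 (mod 19); (6|19)=+1, (2|19)=-1; sign (−1)^0·+1^-2·-1^-2 = +1.
(-2, 143 / ℚ) ramifies at {2, 13}: a division algebra.

[2, 13]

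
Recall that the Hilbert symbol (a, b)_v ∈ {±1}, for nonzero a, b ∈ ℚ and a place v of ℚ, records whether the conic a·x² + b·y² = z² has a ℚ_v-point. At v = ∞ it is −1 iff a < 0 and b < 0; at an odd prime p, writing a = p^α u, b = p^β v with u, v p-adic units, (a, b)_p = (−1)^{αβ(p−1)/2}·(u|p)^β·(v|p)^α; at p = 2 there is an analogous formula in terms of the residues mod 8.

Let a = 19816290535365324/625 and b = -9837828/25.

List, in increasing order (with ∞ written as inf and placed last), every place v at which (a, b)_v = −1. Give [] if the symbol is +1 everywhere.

(a, b) ≡ (91, -33) mod (ℚ^×)²; places V = {2, 3, 5, 7, 11, 13, ∞}.
(a,b)_11: α=2, u≡1; β=1, v≡6 (mod 11); (1|11)=+1, (6|11)=-1; sign (−1)^0·+1^1·-1^2 = +1.
(a,b)_2: α=2, β=2; u≡3, v≡7 (mod 8); ε(u)ε(v)=1·1, αω(v)=2·0, βω(u)=2·1; sum ≡ 1  ⇒  -1.
(a,b)_13: α=5, u≡11; β=2, v≡11 (mod 13); (11|13)=-1, (11|13)=-1; sign (−1)^0·-1^2·-1^5 = -1.
(a,b)_∞: sgn(91)=+, sgn(-33)=−, so +1.
(a,b)_3: α=8, u≡1; β=3, v≡1 (mod 3); (1|3)=+1, (1|3)=+1; sign (−1)^0·+1^3·+1^8 = +1.
(a,b)_5: α=-4, u≡4; β=-2, v≡2 (mod 5); (4|5)=+1, (2|5)=-1; sign (−1)^0·+1^-2·-1^-4 = +1.
(a,b)_7: α=5, u≡6; β=2, v≡4 (mod 7); (6|7)=-1, (4|7)=+1; sign (−1)^0·-1^2·+1^5 = +1.
Ram(91, -33) = {2, 13}; no ℚ_2-point on the conic.

[2, 13]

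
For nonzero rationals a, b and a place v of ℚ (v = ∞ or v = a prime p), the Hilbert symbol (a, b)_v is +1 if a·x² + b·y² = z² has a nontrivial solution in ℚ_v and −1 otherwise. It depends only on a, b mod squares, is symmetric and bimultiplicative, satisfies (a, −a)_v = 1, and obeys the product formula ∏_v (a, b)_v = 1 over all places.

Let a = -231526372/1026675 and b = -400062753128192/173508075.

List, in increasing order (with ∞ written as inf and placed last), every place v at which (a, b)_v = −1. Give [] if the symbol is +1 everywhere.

Mod squares: a ≡ -6699, b ≡ -4389. Check v ∈ {∞, 2, 3, 5, 7, 11, 13, 19, 23, 29}.
v=23: a=23^2·(≡22), b=23^2·(≡1) mod 23; (22|23)=-1, (1|23)=+1; (−1)^{2·2·11}·(-1)^2·(+1)^2 = +1.
v=13: a=13^-2·(≡10), b=13^-4·(≡7) mod 13; (10|13)=+1, (7|13)=-1; (−1)^{-2·-4·6}·(+1)^-4·(-1)^-2 = +1.
v=∞: -6699 < 0 and -4389 < 0  ⇒  (a,b)_∞ = -1.
v=3: a=3^-5·(≡2), b=3^-5·(≡1) mod 3; (2|3)=-1, (1|3)=+1; (−1)^{-5·-5·1}·(-1)^-5·(+1)^-5 = +1.
v=2: v_2(a)=2, v_2(b)=8; units ≡ 5, 3 (mod 8); ε·ε+αω+βω = 0·1+2·1+8·1 ≡ 0  ⇒  (a,b)_2 = +1.
v=7: a=7^3·(≡1), b=7^5·(≡5) mod 7; (1|7)=+1, (5|7)=-1; (−1)^{3·5·3}·(+1)^5·(-1)^3 = +1.
v=5: a=5^-2·(≡4), b=5^-2·(≡1) mod 5; (4|5)=+1, (1|5)=+1; (−1)^{-2·-2·2}·(+1)^-2·(+1)^-2 = +1.
v=29: a=29^1·(≡7), b=29^2·(≡27) mod 29; (7|29)=+1, (27|29)=-1; (−1)^{1·2·14}·(+1)^2·(-1)^1 = -1.
v=11: a=11^1·(≡10), b=11^1·(≡8) mod 11; (10|11)=-1, (8|11)=-1; (−1)^{1·1·5}·(-1)^1·(-1)^1 = -1.
v=19: a=19^0·(≡18), b=19^1·(≡5) mod 19; (18|19)=-1, (5|19)=+1; (−1)^{0·1·9}·(-1)^1·(+1)^0 = -1.
Ram(-6699, -4389) = {11, 19, 29, ∞}; no ℚ_11-point on the conic.

[11, 19, 29, inf]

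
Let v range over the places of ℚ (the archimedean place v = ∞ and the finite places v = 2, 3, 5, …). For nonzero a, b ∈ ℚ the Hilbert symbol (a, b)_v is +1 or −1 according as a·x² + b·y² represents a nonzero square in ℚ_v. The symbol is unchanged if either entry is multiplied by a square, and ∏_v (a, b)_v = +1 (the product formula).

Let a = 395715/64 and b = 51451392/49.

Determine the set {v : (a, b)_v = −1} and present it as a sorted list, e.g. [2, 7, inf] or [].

Mod squares: a ≡ 395715, b ≡ 200982. Check v ∈ {∞, 2, 3, 5, 7, 19, 23, 31, 37, 41, 43}.
v=37: a=37^1·(≡22), b=37^0·(≡19) mod 37; (22|37)=-1, (19|37)=-1; (−1)^{1·0·18}·(-1)^0·(-1)^1 = -1.
v=2: v_2(a)=-6, v_2(b)=9; units ≡ 3, 3 (mod 8); ε·ε+αω+βω = 1·1+-6·1+9·1 ≡ 0  ⇒  (a,b)_2 = +1.
v=∞: 395715 > 0 and 200982 > 0  ⇒  (a,b)_∞ = +1.
v=23: a=23^1·(≡9), b=23^0·(≡8) mod 23; (9|23)=+1, (8|23)=+1; (−1)^{1·0·11}·(+1)^0·(+1)^1 = +1.
v=19: a=19^0·(≡3), b=19^1·(≡8) mod 19; (3|19)=-1, (8|19)=-1; (−1)^{0·1·9}·(-1)^1·(-1)^0 = -1.
v=43: a=43^0·(≡28), b=43^1·(≡33) mod 43; (28|43)=-1, (33|43)=-1; (−1)^{0·1·21}·(-1)^1·(-1)^0 = -1.
v=41: a=41^0·(≡26), b=41^1·(≡39) mod 41; (26|41)=-1, (39|41)=+1; (−1)^{0·1·20}·(-1)^1·(+1)^0 = -1.
v=7: a=7^0·(≡5), b=7^-2·(≡6) mod 7; (5|7)=-1, (6|7)=-1; (−1)^{0·-2·3}·(-1)^-2·(-1)^0 = +1.
v=5: a=5^1·(≡2), b=5^0·(≡3) mod 5; (2|5)=-1, (3|5)=-1; (−1)^{1·0·2}·(-1)^0·(-1)^1 = -1.
v=31: a=31^1·(≡12), b=31^0·(≡4) mod 31; (12|31)=-1, (4|31)=+1; (−1)^{1·0·15}·(-1)^0·(+1)^1 = +1.
v=3: a=3^1·(≡1), b=3^1·(≡1) mod 3; (1|3)=+1, (1|3)=+1; (−1)^{1·1·1}·(+1)^1·(+1)^1 = -1.
|Ram(395715, 200982)| = 6, even; anisotropic at {3, 5, 19, 37, 41, 43}.

[3, 5, 19, 37, 41, 43]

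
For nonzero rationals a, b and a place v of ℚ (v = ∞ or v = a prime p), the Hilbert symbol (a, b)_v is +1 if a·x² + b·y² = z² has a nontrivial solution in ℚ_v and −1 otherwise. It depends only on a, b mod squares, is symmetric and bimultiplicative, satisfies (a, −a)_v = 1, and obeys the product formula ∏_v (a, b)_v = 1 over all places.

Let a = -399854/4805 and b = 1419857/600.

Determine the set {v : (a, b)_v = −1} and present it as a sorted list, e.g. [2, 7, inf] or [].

[3, 5]

Mod squares: a ≡ -70, b ≡ 102. Check v ∈ {∞, 2, 3, 5, 7, 13, 17, 31}.
v=7: a=7^1·(≡4), b=7^0·(≡1) mod 7; (4|7)=+1, (1|7)=+1; (−1)^{1·0·3}·(+1)^0·(+1)^1 = +1.
v=3: a=3^0·(≡2), b=3^-1·(≡1) mod 3; (2|3)=-1, (1|3)=+1; (−1)^{0·-1·1}·(-1)^-1·(+1)^0 = -1.
v=2: v_2(a)=1, v_2(b)=-3; units ≡ 5, 3 (mod 8); ε·ε+αω+βω = 0·1+1·1+-3·1 ≡ 0  ⇒  (a,b)_2 = +1.
v=∞: -70 < 0 and 102 > 0  ⇒  (a,b)_∞ = +1.
v=13: a=13^4·(≡8), b=13^0·(≡5) mod 13; (8|13)=-1, (5|13)=-1; (−1)^{4·0·6}·(-1)^0·(-1)^4 = +1.
v=17: a=17^0·(≡8), b=17^5·(≡7) mod 17; (8|17)=+1, (7|17)=-1; (−1)^{0·5·8}·(+1)^5·(-1)^0 = +1.
v=31: a=31^-2·(≡3), b=31^0·(≡8) mod 31; (3|31)=-1, (8|31)=+1; (−1)^{-2·0·15}·(-1)^0·(+1)^-2 = +1.
v=5: a=5^-1·(≡1), b=5^-2·(≡3) mod 5; (1|5)=+1, (3|5)=-1; (−1)^{-1·-2·2}·(+1)^-2·(-1)^-1 = -1.
|Ram(-70, 102)| = 2, even; anisotropic at {3, 5}.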